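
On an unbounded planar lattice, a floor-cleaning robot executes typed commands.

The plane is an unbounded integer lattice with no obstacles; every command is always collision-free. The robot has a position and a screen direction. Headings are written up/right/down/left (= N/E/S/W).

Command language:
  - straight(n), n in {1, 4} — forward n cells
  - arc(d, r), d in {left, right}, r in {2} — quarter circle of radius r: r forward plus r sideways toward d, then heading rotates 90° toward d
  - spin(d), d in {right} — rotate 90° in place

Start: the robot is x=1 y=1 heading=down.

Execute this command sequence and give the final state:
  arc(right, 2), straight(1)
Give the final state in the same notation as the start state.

begin: x=1 y=1 heading=down
step 1 (arc(right, 2)): x=-1 y=-1 heading=left
step 2 (straight(1)): x=-2 y=-1 heading=left

x=-2 y=-1 heading=left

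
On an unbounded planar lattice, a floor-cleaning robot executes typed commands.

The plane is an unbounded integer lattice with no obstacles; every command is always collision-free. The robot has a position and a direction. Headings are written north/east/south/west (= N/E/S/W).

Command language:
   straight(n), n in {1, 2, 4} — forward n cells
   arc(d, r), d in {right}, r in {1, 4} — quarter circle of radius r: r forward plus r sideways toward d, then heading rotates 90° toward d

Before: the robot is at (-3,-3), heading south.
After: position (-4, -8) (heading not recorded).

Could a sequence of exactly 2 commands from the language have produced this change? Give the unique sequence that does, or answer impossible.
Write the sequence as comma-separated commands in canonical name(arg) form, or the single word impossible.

straight(4), arc(right, 1)

key: running arc(right, 1) before straight(4) would end elsewhere — order is forced
t0: at (-3,-3), heading south
step 1 (straight(4)): at (-3,-7), heading south
step 2 (arc(right, 1)): at (-4,-8), heading west
no other 2-command option fits: unique.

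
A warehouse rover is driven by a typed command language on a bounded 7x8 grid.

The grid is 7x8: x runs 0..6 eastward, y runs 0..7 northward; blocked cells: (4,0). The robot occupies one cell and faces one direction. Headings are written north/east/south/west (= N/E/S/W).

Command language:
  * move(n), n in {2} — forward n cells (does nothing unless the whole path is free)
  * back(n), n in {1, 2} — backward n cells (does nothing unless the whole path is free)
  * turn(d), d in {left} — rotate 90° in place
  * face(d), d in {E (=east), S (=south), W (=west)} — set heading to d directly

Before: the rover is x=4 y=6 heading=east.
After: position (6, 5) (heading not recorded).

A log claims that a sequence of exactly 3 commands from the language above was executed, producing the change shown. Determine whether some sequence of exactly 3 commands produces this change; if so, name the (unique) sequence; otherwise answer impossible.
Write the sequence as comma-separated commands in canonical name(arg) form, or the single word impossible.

key: running back(1) before move(2) would end elsewhere — order is forced
begin: x=4 y=6 heading=east
step 1 (move(2)): x=6 y=6 heading=east
step 2 (turn(left)): x=6 y=6 heading=north
step 3 (back(1)): x=6 y=5 heading=north
uniquely the one of 343 3-step routes that fits.

move(2), turn(left), back(1)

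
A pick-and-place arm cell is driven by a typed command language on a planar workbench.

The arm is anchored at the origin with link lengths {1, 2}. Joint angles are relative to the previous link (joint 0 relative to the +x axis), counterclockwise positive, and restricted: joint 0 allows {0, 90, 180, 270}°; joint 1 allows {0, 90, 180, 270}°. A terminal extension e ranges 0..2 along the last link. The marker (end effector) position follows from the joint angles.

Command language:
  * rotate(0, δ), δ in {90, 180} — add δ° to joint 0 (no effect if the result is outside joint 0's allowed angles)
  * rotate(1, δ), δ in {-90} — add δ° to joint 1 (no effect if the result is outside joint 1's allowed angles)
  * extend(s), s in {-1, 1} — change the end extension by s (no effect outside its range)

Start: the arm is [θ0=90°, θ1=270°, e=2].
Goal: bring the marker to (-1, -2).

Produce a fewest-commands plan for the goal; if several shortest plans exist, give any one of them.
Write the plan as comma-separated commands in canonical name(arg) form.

start: [θ0=90°, θ1=270°, e=2]
t=1 extend(-1) ⇒ [θ0=90°, θ1=270°, e=1]
t=2 extend(-1) ⇒ [θ0=90°, θ1=270°, e=0]
t=3 rotate(0, 90) ⇒ [θ0=180°, θ1=270°, e=0]
t=4 rotate(1, -90) ⇒ [θ0=180°, θ1=180°, e=0]
t=5 rotate(1, -90) ⇒ [θ0=180°, θ1=90°, e=0]
nothing shorter than 5 reaches the goal.

extend(-1), extend(-1), rotate(0, 90), rotate(1, -90), rotate(1, -90)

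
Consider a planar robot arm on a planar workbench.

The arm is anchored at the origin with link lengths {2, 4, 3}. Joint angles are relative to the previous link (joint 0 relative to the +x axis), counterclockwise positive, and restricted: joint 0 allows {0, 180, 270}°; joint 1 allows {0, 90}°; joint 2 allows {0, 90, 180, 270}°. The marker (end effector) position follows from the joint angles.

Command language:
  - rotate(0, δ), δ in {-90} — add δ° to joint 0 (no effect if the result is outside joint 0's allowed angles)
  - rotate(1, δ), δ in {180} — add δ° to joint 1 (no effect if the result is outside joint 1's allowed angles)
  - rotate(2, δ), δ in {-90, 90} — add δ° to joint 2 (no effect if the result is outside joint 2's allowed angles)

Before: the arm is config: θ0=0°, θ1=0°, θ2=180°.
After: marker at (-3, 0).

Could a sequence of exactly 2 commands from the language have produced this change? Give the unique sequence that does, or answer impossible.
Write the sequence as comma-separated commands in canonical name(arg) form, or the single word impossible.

t0: config: θ0=0°, θ1=0°, θ2=180°
t=1 rotate(0, -90) ⇒ config: θ0=270°, θ1=0°, θ2=180°
t=2 rotate(0, -90) ⇒ config: θ0=180°, θ1=0°, θ2=180°
no other 2-command option fits: unique.

rotate(0, -90), rotate(0, -90)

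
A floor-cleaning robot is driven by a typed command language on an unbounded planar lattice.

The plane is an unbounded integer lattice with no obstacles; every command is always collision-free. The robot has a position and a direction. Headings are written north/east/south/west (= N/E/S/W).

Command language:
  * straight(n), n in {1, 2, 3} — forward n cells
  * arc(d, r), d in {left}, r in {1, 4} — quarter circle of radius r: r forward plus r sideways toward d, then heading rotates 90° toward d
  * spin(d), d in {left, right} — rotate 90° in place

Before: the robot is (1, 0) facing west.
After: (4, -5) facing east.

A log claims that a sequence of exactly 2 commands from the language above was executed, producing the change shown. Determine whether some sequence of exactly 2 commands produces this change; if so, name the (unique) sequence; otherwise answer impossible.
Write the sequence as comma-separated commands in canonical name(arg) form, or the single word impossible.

key: running arc(left, 4) before arc(left, 1) would end elsewhere — order is forced
from: (1, 0) facing west
step 1 (arc(left, 1)): (0, -1) facing south
step 2 (arc(left, 4)): (4, -5) facing east
no other 2-command option fits: unique.

arc(left, 1), arc(left, 4)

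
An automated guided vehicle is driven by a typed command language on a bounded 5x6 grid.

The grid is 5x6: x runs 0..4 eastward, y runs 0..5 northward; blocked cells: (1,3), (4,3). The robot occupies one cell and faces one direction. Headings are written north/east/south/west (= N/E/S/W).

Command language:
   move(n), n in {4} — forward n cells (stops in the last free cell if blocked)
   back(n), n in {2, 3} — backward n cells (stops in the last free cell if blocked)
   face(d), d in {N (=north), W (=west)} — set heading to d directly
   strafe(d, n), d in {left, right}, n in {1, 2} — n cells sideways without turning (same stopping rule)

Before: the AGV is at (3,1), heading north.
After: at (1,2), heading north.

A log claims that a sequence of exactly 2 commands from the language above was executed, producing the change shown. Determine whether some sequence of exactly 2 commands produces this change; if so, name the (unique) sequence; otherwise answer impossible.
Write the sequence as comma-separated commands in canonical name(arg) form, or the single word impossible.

strafe(left, 2), move(4)

key: still facing N at the end — nothing in the sequence rotates
initial: at (3,1), heading north
step 1 (strafe(left, 2)): at (1,1), heading north
step 2 (move(4)): at (1,2), heading north
all 81 alternatives checked — unique.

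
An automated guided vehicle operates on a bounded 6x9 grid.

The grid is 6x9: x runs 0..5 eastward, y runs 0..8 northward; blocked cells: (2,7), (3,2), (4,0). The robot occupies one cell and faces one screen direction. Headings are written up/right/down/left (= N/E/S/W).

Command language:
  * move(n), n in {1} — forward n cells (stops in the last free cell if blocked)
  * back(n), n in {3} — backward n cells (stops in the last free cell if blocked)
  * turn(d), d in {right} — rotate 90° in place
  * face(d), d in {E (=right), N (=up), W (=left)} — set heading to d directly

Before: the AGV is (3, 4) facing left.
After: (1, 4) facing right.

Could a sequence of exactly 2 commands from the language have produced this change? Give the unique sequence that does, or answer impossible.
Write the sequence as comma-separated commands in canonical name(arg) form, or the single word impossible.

impossible

every 2-command combo misses the target.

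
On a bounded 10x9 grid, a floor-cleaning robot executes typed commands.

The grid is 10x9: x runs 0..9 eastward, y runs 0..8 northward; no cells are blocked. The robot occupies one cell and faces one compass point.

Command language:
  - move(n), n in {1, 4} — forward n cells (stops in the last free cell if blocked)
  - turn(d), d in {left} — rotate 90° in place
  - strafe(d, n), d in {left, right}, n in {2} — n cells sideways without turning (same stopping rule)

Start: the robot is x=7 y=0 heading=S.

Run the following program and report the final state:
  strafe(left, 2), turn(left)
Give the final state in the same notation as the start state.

initial: x=7 y=0 heading=S
[1] after strafe(left, 2): x=9 y=0 heading=S
[2] after turn(left): x=9 y=0 heading=E

x=9 y=0 heading=E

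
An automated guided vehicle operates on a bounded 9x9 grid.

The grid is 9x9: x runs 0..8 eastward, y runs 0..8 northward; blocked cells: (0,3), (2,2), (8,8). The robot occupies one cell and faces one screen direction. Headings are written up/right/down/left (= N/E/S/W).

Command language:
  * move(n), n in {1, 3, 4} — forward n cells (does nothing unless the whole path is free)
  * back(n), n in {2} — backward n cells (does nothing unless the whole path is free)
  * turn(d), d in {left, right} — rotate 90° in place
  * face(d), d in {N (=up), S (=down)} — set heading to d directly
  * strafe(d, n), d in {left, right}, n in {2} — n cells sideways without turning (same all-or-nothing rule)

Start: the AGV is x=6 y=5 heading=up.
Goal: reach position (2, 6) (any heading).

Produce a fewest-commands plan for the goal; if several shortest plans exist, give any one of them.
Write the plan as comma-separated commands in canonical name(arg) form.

begin: x=6 y=5 heading=up
t=1 strafe(left, 2) ⇒ x=4 y=5 heading=up
t=2 strafe(left, 2) ⇒ x=2 y=5 heading=up
t=3 move(1) ⇒ x=2 y=6 heading=up
minimal: 3 command(s), checked below 3.

strafe(left, 2), strafe(left, 2), move(1)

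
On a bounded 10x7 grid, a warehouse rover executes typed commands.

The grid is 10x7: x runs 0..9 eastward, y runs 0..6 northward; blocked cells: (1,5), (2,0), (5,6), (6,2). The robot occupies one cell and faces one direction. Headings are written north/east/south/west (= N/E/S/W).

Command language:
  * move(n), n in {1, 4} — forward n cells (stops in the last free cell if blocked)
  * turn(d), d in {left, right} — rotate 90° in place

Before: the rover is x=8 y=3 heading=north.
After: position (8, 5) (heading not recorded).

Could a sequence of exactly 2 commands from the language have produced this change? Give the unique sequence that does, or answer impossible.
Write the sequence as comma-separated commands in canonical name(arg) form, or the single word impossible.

initial: x=8 y=3 heading=north
[1] after move(1): x=8 y=4 heading=north
[2] after move(1): x=8 y=5 heading=north
no rival 2-sequence matches.

move(1), move(1)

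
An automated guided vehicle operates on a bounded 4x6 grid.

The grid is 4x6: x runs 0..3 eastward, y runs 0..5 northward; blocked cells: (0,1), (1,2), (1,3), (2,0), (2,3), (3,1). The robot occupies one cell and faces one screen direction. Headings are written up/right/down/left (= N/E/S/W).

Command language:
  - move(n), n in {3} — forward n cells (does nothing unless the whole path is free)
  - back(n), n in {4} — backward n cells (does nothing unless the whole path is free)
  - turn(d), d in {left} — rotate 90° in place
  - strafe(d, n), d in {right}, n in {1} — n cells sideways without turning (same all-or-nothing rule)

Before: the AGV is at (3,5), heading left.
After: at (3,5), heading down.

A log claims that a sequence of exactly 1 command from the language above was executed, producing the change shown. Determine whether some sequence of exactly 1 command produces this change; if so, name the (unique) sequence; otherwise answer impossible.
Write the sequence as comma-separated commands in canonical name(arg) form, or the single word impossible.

key: parked at (3,5) the whole time — nothing moves the robot
initial: at (3,5), heading left
1. turn(left) → at (3,5), heading down
no other 1-command option fits: unique.

turn(left)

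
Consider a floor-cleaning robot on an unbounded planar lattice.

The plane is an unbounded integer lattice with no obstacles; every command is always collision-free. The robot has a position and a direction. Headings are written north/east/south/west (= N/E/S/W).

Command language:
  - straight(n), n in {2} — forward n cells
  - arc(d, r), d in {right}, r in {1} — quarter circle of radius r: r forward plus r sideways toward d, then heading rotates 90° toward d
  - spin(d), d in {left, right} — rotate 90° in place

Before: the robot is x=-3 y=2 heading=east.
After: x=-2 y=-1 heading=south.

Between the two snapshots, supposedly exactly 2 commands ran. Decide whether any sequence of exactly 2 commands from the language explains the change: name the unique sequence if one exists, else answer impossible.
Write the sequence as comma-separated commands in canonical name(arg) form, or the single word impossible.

key: cell and facing (now S) both changed — the 2 commands mix motion and turning
initial: x=-3 y=2 heading=east
1. arc(right, 1) → x=-2 y=1 heading=south
2. straight(2) → x=-2 y=-1 heading=south
all 16 alternatives checked — unique.

arc(right, 1), straight(2)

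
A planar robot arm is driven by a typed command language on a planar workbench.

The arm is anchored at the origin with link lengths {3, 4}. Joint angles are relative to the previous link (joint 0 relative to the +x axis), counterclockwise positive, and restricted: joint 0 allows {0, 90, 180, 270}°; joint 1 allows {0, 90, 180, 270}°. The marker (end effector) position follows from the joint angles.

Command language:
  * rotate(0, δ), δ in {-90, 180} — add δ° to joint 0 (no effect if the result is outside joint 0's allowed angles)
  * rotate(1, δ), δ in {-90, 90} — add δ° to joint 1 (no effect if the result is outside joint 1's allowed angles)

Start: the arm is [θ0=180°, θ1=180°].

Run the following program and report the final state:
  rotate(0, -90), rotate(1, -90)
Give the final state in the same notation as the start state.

[θ0=90°, θ1=90°]

t0: [θ0=180°, θ1=180°]
1. rotate(0, -90) → [θ0=90°, θ1=180°]
2. rotate(1, -90) → [θ0=90°, θ1=90°]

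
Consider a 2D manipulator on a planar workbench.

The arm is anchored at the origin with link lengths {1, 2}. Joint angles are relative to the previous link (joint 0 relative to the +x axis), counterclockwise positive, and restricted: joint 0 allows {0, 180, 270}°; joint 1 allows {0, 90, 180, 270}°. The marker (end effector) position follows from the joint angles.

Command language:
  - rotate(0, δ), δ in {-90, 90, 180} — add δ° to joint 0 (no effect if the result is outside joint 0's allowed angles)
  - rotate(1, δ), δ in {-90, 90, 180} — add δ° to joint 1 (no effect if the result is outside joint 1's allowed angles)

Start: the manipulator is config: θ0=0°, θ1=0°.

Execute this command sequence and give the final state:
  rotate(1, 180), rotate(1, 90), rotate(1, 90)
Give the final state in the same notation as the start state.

begin: config: θ0=0°, θ1=0°
t=1 rotate(1, 180) ⇒ config: θ0=0°, θ1=180°
t=2 rotate(1, 90) ⇒ config: θ0=0°, θ1=270°
t=3 rotate(1, 90) ⇒ config: θ0=0°, θ1=0°

config: θ0=0°, θ1=0°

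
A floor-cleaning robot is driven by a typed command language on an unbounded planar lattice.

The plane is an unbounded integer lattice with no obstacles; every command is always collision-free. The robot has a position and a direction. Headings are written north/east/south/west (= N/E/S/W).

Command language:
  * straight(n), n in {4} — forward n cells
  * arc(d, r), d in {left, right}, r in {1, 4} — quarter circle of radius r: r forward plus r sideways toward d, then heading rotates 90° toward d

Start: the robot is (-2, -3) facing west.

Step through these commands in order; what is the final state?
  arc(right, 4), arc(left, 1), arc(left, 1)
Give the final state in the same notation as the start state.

t0: (-2, -3) facing west
step 1 (arc(right, 4)): (-6, 1) facing north
step 2 (arc(left, 1)): (-7, 2) facing west
step 3 (arc(left, 1)): (-8, 1) facing south

(-8, 1) facing south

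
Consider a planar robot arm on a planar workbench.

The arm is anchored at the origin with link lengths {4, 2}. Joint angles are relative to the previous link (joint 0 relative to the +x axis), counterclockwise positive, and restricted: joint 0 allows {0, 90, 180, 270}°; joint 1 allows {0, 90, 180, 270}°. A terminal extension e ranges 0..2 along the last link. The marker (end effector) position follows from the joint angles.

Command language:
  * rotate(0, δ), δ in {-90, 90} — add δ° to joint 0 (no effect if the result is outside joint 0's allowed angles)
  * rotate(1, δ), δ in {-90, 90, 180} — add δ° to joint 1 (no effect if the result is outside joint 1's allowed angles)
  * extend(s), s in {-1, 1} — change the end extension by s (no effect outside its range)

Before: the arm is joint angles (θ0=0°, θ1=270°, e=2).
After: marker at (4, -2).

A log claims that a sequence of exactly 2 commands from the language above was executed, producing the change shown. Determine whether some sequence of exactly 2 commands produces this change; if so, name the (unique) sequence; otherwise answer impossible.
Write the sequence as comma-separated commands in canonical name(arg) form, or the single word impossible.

extend(-1), extend(-1)

initial: joint angles (θ0=0°, θ1=270°, e=2)
t=1 extend(-1) ⇒ joint angles (θ0=0°, θ1=270°, e=1)
t=2 extend(-1) ⇒ joint angles (θ0=0°, θ1=270°, e=0)
no other 2-command option fits: unique.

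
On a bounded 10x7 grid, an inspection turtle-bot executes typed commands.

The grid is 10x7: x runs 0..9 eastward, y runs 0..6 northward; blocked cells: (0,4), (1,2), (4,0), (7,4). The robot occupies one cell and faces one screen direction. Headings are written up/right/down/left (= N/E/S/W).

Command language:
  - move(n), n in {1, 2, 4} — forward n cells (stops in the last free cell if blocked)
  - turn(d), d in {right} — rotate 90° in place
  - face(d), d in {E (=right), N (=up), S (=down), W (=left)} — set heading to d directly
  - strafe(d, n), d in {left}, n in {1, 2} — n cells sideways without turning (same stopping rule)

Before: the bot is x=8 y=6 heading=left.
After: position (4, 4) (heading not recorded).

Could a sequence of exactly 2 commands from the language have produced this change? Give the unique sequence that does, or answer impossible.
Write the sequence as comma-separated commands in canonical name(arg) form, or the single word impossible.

move(4), strafe(left, 2)

key: order matters: swapping move(4) and strafe(left, 2) lands elsewhere
from: x=8 y=6 heading=left
1. move(4) → x=4 y=6 heading=left
2. strafe(left, 2) → x=4 y=4 heading=left
no rival 2-sequence matches.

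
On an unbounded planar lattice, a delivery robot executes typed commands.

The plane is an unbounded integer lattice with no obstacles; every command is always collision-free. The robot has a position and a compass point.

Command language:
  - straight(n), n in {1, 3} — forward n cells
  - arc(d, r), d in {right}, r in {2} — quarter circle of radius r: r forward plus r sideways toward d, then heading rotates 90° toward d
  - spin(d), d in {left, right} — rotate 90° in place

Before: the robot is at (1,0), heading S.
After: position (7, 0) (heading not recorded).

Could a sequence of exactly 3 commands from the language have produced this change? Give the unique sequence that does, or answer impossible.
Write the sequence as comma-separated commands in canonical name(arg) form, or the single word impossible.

spin(left), straight(3), straight(3)

key: running straight(3) before spin(left) would end elsewhere — order is forced
from: at (1,0), heading S
1. spin(left) → at (1,0), heading E
2. straight(3) → at (4,0), heading E
3. straight(3) → at (7,0), heading E
no other 3-command option fits: unique.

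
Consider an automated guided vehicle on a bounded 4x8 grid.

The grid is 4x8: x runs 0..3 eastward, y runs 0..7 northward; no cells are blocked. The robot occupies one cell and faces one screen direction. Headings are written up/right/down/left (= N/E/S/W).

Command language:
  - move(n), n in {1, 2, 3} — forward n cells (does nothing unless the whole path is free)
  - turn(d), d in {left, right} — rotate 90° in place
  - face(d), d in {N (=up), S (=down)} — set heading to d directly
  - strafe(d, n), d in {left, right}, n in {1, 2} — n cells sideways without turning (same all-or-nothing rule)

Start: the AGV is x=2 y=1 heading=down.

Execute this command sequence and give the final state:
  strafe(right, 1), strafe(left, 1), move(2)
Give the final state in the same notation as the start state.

initial: x=2 y=1 heading=down
t=1 strafe(right, 1) ⇒ x=1 y=1 heading=down
t=2 strafe(left, 1) ⇒ x=2 y=1 heading=down
t=3 move(2) ⇒ x=2 y=1 heading=down

x=2 y=1 heading=down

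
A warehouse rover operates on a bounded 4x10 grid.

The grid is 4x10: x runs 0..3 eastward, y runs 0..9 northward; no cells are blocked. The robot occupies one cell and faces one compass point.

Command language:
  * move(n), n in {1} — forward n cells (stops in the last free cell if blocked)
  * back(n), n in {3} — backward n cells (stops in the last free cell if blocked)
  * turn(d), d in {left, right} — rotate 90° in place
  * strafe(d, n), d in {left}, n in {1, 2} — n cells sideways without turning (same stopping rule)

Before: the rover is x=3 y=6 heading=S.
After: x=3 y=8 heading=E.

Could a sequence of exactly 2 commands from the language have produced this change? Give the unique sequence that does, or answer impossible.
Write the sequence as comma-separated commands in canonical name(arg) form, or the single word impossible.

key: running strafe(left, 2) before turn(left) would end elsewhere — order is forced
from: x=3 y=6 heading=S
step 1 (turn(left)): x=3 y=6 heading=E
step 2 (strafe(left, 2)): x=3 y=8 heading=E
no rival 2-sequence matches.

turn(left), strafe(left, 2)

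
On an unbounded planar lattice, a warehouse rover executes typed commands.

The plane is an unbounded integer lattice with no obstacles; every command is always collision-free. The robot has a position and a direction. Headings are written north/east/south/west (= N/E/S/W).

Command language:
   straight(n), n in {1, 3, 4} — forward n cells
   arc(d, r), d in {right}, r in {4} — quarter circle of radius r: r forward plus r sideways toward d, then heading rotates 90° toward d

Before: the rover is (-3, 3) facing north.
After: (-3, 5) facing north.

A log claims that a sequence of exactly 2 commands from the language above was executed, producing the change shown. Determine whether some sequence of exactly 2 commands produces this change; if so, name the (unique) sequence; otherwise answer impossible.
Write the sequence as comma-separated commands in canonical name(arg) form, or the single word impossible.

straight(1), straight(1)

key: still facing N at the end — nothing in the sequence rotates
initial: (-3, 3) facing north
t=1 straight(1) ⇒ (-3, 4) facing north
t=2 straight(1) ⇒ (-3, 5) facing north
no rival 2-sequence matches.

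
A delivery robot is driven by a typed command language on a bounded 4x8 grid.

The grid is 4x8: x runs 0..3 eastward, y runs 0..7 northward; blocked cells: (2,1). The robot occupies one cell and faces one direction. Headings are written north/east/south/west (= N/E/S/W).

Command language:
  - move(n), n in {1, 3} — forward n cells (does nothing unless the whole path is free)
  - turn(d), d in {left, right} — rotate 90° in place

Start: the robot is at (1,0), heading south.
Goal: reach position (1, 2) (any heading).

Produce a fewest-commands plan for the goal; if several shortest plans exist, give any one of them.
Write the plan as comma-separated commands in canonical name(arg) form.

start: at (1,0), heading south
t=1 turn(left) ⇒ at (1,0), heading east
t=2 turn(left) ⇒ at (1,0), heading north
t=3 move(1) ⇒ at (1,1), heading north
t=4 move(1) ⇒ at (1,2), heading north
shorter routes all fall short; 4 is best.

turn(left), turn(left), move(1), move(1)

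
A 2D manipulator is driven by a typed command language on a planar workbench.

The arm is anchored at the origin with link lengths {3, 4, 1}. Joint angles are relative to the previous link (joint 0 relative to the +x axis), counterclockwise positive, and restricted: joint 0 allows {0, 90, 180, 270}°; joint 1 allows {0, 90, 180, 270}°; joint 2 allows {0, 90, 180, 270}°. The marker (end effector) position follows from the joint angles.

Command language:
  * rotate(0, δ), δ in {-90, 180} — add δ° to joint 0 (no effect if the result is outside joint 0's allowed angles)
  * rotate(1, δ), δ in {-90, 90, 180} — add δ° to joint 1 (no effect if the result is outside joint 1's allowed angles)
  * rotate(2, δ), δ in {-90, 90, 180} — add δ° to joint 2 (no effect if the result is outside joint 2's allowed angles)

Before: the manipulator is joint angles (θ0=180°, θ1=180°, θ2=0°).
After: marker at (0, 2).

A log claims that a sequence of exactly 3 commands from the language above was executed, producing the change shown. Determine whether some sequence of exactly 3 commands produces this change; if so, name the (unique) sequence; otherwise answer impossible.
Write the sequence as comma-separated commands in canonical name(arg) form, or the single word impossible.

from: joint angles (θ0=180°, θ1=180°, θ2=0°)
[1] after rotate(0, -90): joint angles (θ0=90°, θ1=180°, θ2=0°)
[2] after rotate(0, -90): joint angles (θ0=0°, θ1=180°, θ2=0°)
[3] after rotate(0, -90): joint angles (θ0=270°, θ1=180°, θ2=0°)
all 512 alternatives checked — unique.

rotate(0, -90), rotate(0, -90), rotate(0, -90)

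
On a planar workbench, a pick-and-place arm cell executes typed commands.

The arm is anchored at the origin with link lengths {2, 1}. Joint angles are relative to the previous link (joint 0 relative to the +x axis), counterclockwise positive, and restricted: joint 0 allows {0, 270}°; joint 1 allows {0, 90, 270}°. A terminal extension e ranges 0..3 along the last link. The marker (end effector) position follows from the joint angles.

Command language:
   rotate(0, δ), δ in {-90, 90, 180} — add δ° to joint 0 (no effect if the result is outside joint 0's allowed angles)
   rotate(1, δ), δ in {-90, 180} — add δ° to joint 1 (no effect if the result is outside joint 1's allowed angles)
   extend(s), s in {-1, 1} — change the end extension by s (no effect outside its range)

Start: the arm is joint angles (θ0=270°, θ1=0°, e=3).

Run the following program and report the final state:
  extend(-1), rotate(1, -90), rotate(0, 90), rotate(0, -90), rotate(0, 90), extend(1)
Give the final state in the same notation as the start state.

from: joint angles (θ0=270°, θ1=0°, e=3)
step 1 (extend(-1)): joint angles (θ0=270°, θ1=0°, e=2)
step 2 (rotate(1, -90)): joint angles (θ0=270°, θ1=270°, e=2)
step 3 (rotate(0, 90)): joint angles (θ0=0°, θ1=270°, e=2)
step 4 (rotate(0, -90)): joint angles (θ0=270°, θ1=270°, e=2)
step 5 (rotate(0, 90)): joint angles (θ0=0°, θ1=270°, e=2)
step 6 (extend(1)): joint angles (θ0=0°, θ1=270°, e=3)

joint angles (θ0=0°, θ1=270°, e=3)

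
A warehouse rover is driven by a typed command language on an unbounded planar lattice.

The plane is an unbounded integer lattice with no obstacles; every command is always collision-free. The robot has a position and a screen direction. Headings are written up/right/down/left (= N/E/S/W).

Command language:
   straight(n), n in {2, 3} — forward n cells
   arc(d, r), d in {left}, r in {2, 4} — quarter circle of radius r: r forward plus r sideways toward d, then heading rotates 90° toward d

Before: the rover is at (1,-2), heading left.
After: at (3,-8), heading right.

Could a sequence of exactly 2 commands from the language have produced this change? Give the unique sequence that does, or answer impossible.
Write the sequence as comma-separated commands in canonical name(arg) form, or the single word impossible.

key: position moved to (3,-8) AND the heading swung to E — translation plus rotation needed
t0: at (1,-2), heading left
[1] after arc(left, 2): at (-1,-4), heading down
[2] after arc(left, 4): at (3,-8), heading right
no rival 2-sequence matches.

arc(left, 2), arc(left, 4)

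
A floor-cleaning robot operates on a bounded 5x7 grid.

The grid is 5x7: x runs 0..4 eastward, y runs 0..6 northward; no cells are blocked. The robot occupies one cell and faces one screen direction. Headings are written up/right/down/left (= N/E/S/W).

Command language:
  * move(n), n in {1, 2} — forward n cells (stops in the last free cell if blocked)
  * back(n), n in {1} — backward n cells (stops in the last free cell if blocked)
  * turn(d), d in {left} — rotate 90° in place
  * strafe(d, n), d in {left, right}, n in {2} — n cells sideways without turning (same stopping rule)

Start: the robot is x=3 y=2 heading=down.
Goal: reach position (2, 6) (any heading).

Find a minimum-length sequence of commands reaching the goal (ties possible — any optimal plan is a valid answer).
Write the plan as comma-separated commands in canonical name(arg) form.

start: x=3 y=2 heading=down
step 1 (turn(left)): x=3 y=2 heading=right
step 2 (back(1)): x=2 y=2 heading=right
step 3 (strafe(left, 2)): x=2 y=4 heading=right
step 4 (strafe(left, 2)): x=2 y=6 heading=right
nothing shorter than 4 reaches the goal.

turn(left), back(1), strafe(left, 2), strafe(left, 2)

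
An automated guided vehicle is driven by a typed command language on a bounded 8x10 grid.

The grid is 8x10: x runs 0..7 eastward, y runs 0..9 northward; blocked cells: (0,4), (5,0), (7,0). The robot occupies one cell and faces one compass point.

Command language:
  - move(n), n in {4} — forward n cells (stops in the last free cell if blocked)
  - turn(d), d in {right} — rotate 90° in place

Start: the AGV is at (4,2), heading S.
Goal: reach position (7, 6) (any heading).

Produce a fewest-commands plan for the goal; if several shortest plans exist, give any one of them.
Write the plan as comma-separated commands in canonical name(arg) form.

begin: at (4,2), heading S
[1] after turn(right): at (4,2), heading W
[2] after turn(right): at (4,2), heading N
[3] after move(4): at (4,6), heading N
[4] after turn(right): at (4,6), heading E
[5] after move(4): at (7,6), heading E
no 4-step plan works, so 5 is optimal.

turn(right), turn(right), move(4), turn(right), move(4)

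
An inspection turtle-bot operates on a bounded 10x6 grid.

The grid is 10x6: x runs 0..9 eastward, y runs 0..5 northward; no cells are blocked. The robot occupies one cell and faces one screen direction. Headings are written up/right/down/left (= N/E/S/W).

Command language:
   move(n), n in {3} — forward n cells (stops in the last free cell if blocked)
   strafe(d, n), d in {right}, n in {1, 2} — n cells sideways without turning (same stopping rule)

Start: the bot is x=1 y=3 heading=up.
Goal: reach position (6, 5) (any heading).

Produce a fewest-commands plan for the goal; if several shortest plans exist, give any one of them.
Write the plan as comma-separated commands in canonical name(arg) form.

initial: x=1 y=3 heading=up
1. strafe(right, 1) → x=2 y=3 heading=up
2. move(3) → x=2 y=5 heading=up
3. strafe(right, 2) → x=4 y=5 heading=up
4. strafe(right, 2) → x=6 y=5 heading=up
shorter routes all fall short; 4 is best.

strafe(right, 1), move(3), strafe(right, 2), strafe(right, 2)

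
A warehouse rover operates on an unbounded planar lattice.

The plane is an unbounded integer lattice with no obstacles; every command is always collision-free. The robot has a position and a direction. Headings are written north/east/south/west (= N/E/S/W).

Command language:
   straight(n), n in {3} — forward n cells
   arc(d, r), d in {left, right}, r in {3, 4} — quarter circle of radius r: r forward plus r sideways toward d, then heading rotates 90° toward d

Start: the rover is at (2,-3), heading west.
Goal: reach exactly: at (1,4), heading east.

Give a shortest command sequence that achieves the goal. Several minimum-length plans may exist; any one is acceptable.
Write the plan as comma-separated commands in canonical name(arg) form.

arc(right, 4), arc(right, 3)

begin: at (2,-3), heading west
[1] after arc(right, 4): at (-2,1), heading north
[2] after arc(right, 3): at (1,4), heading east
nothing shorter than 2 reaches the goal.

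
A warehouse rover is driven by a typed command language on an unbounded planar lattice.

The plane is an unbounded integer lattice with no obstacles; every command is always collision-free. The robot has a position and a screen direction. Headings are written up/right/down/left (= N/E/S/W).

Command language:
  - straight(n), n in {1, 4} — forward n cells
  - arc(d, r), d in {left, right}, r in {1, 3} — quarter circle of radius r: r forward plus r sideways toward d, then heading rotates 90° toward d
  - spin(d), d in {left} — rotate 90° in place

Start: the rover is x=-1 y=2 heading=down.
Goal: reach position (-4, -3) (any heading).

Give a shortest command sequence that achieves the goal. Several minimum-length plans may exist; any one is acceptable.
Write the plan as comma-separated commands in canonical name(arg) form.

arc(right, 1), arc(left, 3), arc(left, 1)

t0: x=-1 y=2 heading=down
step 1 (arc(right, 1)): x=-2 y=1 heading=left
step 2 (arc(left, 3)): x=-5 y=-2 heading=down
step 3 (arc(left, 1)): x=-4 y=-3 heading=right
nothing shorter than 3 reaches the goal.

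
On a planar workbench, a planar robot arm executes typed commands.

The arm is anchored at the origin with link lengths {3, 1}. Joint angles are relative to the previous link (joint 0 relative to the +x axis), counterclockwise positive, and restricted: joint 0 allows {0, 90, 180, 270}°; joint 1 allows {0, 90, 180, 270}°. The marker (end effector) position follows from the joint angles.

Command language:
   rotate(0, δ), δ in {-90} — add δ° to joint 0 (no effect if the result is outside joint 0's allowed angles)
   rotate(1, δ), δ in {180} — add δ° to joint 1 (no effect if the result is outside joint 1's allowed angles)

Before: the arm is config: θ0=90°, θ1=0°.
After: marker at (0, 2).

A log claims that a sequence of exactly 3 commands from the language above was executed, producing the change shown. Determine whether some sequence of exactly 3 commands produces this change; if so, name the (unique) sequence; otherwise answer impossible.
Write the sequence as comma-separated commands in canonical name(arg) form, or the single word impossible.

rotate(1, 180), rotate(1, 180), rotate(1, 180)

from: config: θ0=90°, θ1=0°
t=1 rotate(1, 180) ⇒ config: θ0=90°, θ1=180°
t=2 rotate(1, 180) ⇒ config: θ0=90°, θ1=0°
t=3 rotate(1, 180) ⇒ config: θ0=90°, θ1=180°
uniquely the one of 8 3-step routes that fits.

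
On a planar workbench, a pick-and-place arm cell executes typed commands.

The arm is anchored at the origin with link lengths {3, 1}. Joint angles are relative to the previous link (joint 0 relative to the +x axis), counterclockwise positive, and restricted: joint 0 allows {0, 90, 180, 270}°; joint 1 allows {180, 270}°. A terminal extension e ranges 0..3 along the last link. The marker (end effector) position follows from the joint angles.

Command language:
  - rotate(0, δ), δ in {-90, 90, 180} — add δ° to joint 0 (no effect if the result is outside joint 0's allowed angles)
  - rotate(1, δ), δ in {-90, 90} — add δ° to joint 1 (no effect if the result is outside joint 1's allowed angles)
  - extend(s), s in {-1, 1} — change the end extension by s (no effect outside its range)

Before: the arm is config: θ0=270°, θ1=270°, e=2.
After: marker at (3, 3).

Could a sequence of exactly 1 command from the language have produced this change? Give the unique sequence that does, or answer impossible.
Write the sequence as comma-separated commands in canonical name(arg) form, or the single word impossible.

rotate(0, 180)

begin: config: θ0=270°, θ1=270°, e=2
[1] after rotate(0, 180): config: θ0=90°, θ1=270°, e=2
uniquely the one of 7 1-step routes that fits.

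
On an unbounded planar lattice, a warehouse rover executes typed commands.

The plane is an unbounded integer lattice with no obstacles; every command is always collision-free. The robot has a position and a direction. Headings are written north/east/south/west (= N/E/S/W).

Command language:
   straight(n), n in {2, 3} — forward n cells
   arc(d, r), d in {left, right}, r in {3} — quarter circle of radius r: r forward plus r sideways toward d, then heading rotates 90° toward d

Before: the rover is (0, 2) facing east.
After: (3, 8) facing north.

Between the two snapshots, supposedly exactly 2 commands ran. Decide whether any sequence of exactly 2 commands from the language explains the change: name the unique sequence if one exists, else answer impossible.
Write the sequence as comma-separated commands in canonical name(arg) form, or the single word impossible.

arc(left, 3), straight(3)

key: position moved to (3,8) AND the heading swung to N — translation plus rotation needed
t0: (0, 2) facing east
t=1 arc(left, 3) ⇒ (3, 5) facing north
t=2 straight(3) ⇒ (3, 8) facing north
no rival 2-sequence matches.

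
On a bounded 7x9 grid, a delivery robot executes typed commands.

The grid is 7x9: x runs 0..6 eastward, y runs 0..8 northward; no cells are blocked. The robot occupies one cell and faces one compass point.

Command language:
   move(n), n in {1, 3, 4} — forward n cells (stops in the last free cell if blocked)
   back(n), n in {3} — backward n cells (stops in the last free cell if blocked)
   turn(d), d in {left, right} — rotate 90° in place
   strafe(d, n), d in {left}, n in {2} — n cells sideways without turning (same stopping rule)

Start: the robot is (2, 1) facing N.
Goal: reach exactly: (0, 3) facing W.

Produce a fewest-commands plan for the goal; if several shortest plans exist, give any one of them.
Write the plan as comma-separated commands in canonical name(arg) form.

from: (2, 1) facing N
[1] after move(1): (2, 2) facing N
[2] after move(1): (2, 3) facing N
[3] after turn(left): (2, 3) facing W
[4] after move(3): (0, 3) facing W
minimal: 4 command(s), checked below 4.

move(1), move(1), turn(left), move(3)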